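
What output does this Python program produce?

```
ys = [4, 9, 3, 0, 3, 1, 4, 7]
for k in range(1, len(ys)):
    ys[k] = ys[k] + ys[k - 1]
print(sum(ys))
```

k=1: ys[1] = 9+4 = 13 → [4, 13, 3, 0, 3, 1, 4, 7]
k=2: ys[2] = 3+13 = 16 → [4, 13, 16, 0, 3, 1, 4, 7]
k=3: ys[3] = 0+16 = 16 → [4, 13, 16, 16, 3, 1, 4, 7]
k=4: ys[4] = 3+16 = 19 → [4, 13, 16, 16, 19, 1, 4, 7]
k=5: ys[5] = 1+19 = 20 → [4, 13, 16, 16, 19, 20, 4, 7]
k=6: ys[6] = 4+20 = 24 → [4, 13, 16, 16, 19, 20, 24, 7]
k=7: ys[7] = 7+24 = 31 → [4, 13, 16, 16, 19, 20, 24, 31]
sum = 143

143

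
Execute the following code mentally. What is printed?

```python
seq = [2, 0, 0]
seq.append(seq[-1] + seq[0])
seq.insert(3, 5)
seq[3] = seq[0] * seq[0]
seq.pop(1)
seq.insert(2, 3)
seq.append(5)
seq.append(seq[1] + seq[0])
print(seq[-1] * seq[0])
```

4

append seq[-1]+seq[0] = 0+2 = 2 → [2, 0, 0, 2]
insert 5 at 3 → [2, 0, 0, 5, 2]
seq[3] = seq[0]*seq[0] = 2*2 = 4 → [2, 0, 0, 4, 2]
pop(1) removes 0 → [2, 0, 4, 2]
insert 3 at 2 → [2, 0, 3, 4, 2]
append 5 → [2, 0, 3, 4, 2, 5]
append seq[1]+seq[0] = 0+2 = 2 → [2, 0, 3, 4, 2, 5, 2]
seq[-1]*seq[0] = 2*2 = 4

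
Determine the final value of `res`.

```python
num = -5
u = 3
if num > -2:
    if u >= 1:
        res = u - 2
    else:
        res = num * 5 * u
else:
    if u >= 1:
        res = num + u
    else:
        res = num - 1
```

num=-5, u=3
num > -2 is False; u >= 1 is True
→ res = num + u = -2

-2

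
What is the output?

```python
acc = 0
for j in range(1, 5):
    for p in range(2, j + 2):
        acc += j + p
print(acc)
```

60

j=1,p=2: acc = 0+3 = 3
j=2,p=2: acc = 3+4 = 7
j=2,p=3: acc = 7+5 = 12
j=3,p=2: acc = 12+5 = 17
j=3,p=3: acc = 17+6 = 23
j=3,p=4: acc = 23+7 = 30
j=4,p=2: acc = 30+6 = 36
j=4,p=3: acc = 36+7 = 43
j=4,p=4: acc = 43+8 = 51
j=4,p=5: acc = 51+9 = 60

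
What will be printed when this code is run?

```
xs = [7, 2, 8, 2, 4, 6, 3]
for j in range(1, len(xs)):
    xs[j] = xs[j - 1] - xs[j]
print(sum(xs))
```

j=1: xs[1] = 7-2 = 5 → [7, 5, 8, 2, 4, 6, 3]
j=2: xs[2] = 5-8 = -3 → [7, 5, -3, 2, 4, 6, 3]
j=3: xs[3] = (-3)-2 = -5 → [7, 5, -3, -5, 4, 6, 3]
j=4: xs[4] = (-5)-4 = -9 → [7, 5, -3, -5, -9, 6, 3]
j=5: xs[5] = (-9)-6 = -15 → [7, 5, -3, -5, -9, -15, 3]
j=6: xs[6] = (-15)-3 = -18 → [7, 5, -3, -5, -9, -15, -18]
sum = -38

-38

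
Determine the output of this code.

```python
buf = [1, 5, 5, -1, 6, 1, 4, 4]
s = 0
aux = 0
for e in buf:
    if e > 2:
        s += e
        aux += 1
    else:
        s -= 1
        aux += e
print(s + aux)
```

27

e=1: not >2, s = 0-1 = -1; aux=1
e=5: >2, s = (-1)+5 = 4; aux=2
e=5: >2, s = 4+5 = 9; aux=3
e=-1: not >2, s = 9-1 = 8; aux=2
e=6: >2, s = 8+6 = 14; aux=3
e=1: not >2, s = 14-1 = 13; aux=4
e=4: >2, s = 13+4 = 17; aux=5
e=4: >2, s = 17+4 = 21; aux=6
s+aux = 21+6 = 27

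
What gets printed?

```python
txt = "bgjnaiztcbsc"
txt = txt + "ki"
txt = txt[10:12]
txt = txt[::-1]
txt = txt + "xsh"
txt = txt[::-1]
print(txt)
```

hsxsc

+ 'ki' → 'bgjnaiztcbscki'
slice [10:12] → 'sc'
reverse → 'cs'
+ 'xsh' → 'csxsh'
reverse → 'hsxsc'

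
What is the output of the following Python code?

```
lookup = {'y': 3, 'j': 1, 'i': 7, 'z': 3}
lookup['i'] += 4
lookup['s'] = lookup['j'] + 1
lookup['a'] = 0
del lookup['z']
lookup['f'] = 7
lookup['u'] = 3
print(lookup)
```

lookup['i'] = 7+4 = 11 → {'y': 3, 'j': 1, 'i': 11, 'z': 3}
lookup['s'] = lookup['j']+1 = 2 → {'y': 3, 'j': 1, 'i': 11, 'z': 3, 's': 2}
lookup['a'] = 0 → {'y': 3, 'j': 1, 'i': 11, 'z': 3, 's': 2, 'a': 0}
del 'z' → {'y': 3, 'j': 1, 'i': 11, 's': 2, 'a': 0}
lookup['f'] = 7 → {'y': 3, 'j': 1, 'i': 11, 's': 2, 'a': 0, 'f': 7}
lookup['u'] = 3 → {'y': 3, 'j': 1, 'i': 11, 's': 2, 'a': 0, 'f': 7, 'u': 3}

{'y': 3, 'j': 1, 'i': 11, 's': 2, 'a': 0, 'f': 7, 'u': 3}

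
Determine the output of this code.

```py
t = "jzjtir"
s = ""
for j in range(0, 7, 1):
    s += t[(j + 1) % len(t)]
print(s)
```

j=0: add t[1]='z' → 'z'
j=1: add t[2]='j' → 'zj'
j=2: add t[3]='t' → 'zjt'
j=3: add t[4]='i' → 'zjti'
j=4: add t[5]='r' → 'zjtir'
j=5: add t[0]='j' → 'zjtirj'
j=6: add t[1]='z' → 'zjtirjz'

zjtirjz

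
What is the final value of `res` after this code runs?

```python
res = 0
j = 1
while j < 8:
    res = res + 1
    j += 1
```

7

j=1: res = 0+1 = 1
j=2: res = 1+1 = 2
j=3: res = 2+1 = 3
j=4: res = 3+1 = 4
j=5: res = 4+1 = 5
j=6: res = 5+1 = 6
j=7: res = 6+1 = 7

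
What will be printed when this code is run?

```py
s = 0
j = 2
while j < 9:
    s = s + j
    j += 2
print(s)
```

j=2: s = 0+2 = 2
j=4: s = 2+4 = 6
j=6: s = 6+6 = 12
j=8: s = 12+8 = 20

20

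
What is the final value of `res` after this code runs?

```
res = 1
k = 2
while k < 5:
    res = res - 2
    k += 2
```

-3

k=2: res = 1-2 = -1
k=4: res = (-1)-2 = -3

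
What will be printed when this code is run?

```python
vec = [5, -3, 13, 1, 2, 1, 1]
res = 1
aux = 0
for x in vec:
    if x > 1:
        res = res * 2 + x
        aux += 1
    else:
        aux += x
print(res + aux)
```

59

x=5: >1, res = 1*2+5 = 7; aux=1
x=-3: not >1; aux=-2
x=13: >1, res = 7*2+13 = 27; aux=-1
x=1: not >1; aux=0
x=2: >1, res = 27*2+2 = 56; aux=1
x=1: not >1; aux=2
x=1: not >1; aux=3
res+aux = 56+3 = 59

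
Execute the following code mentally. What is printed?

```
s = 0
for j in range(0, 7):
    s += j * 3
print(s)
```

j=0: s = 0+0*3 = 0
j=1: s = 0+1*3 = 3
j=2: s = 3+2*3 = 9
j=3: s = 9+3*3 = 18
j=4: s = 18+4*3 = 30
j=5: s = 30+5*3 = 45
j=6: s = 45+6*3 = 63

63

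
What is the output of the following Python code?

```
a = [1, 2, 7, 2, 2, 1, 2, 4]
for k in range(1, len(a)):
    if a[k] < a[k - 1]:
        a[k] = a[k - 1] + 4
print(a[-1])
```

27

k=1: 2>=1, unchanged → [1, 2, 7, 2, 2, 1, 2, 4]
k=2: 7>=2, unchanged → [1, 2, 7, 2, 2, 1, 2, 4]
k=3: 2<7, a[3] = 7+4 = 11 → [1, 2, 7, 11, 2, 1, 2, 4]
k=4: 2<11, a[4] = 11+4 = 15 → [1, 2, 7, 11, 15, 1, 2, 4]
k=5: 1<15, a[5] = 15+4 = 19 → [1, 2, 7, 11, 15, 19, 2, 4]
k=6: 2<19, a[6] = 19+4 = 23 → [1, 2, 7, 11, 15, 19, 23, 4]
k=7: 4<23, a[7] = 23+4 = 27 → [1, 2, 7, 11, 15, 19, 23, 27]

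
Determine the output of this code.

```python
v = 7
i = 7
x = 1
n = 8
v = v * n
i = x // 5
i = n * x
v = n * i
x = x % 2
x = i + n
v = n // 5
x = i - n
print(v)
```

v = 7*8 = 56
i = 1//5 = 0
i = 8*1 = 8
v = 8*8 = 64
x = 1%2 = 1
x = 8+8 = 16
v = 8//5 = 1
x = 8-8 = 0

1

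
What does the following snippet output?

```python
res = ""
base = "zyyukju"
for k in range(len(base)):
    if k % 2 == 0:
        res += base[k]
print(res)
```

k=0: add 'z' → 'z'
k=1: skip
k=2: add 'y' → 'zy'
k=3: skip
k=4: add 'k' → 'zyk'
k=5: skip
k=6: add 'u' → 'zyku'

zyku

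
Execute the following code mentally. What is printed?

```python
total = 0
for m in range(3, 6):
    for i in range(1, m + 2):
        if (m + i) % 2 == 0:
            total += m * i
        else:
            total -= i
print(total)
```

m=3,i=1: even sum, total = 0+3 = 3
m=3,i=2: odd sum, total = 3-2 = 1
m=3,i=3: even sum, total = 1+9 = 10
m=3,i=4: odd sum, total = 10-4 = 6
m=4,i=1: odd sum, total = 6-1 = 5
m=4,i=2: even sum, total = 5+8 = 13
m=4,i=3: odd sum, total = 13-3 = 10
m=4,i=4: even sum, total = 10+16 = 26
m=4,i=5: odd sum, total = 26-5 = 21
m=5,i=1: even sum, total = 21+5 = 26
m=5,i=2: odd sum, total = 26-2 = 24
m=5,i=3: even sum, total = 24+15 = 39
m=5,i=4: odd sum, total = 39-4 = 35
m=5,i=5: even sum, total = 35+25 = 60
m=5,i=6: odd sum, total = 60-6 = 54

54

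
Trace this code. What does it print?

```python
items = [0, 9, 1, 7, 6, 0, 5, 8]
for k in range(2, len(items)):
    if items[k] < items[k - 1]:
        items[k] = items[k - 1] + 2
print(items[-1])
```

21

k=2: 1<9, items[2] = 9+2 = 11 → [0, 9, 11, 7, 6, 0, 5, 8]
k=3: 7<11, items[3] = 11+2 = 13 → [0, 9, 11, 13, 6, 0, 5, 8]
k=4: 6<13, items[4] = 13+2 = 15 → [0, 9, 11, 13, 15, 0, 5, 8]
k=5: 0<15, items[5] = 15+2 = 17 → [0, 9, 11, 13, 15, 17, 5, 8]
k=6: 5<17, items[6] = 17+2 = 19 → [0, 9, 11, 13, 15, 17, 19, 8]
k=7: 8<19, items[7] = 19+2 = 21 → [0, 9, 11, 13, 15, 17, 19, 21]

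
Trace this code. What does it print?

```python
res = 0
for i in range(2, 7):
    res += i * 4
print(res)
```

80

i=2: res = 0+2*4 = 8
i=3: res = 8+3*4 = 20
i=4: res = 20+4*4 = 36
i=5: res = 36+5*4 = 56
i=6: res = 56+6*4 = 80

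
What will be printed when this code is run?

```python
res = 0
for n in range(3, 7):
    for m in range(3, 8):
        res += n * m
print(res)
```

450

n=3,m=3: res = 0+9 = 9
n=3,m=4: res = 9+12 = 21
n=3,m=5: res = 21+15 = 36
n=3,m=6: res = 36+18 = 54
n=3,m=7: res = 54+21 = 75
n=4,m=3: res = 75+12 = 87
n=4,m=4: res = 87+16 = 103
n=4,m=5: res = 103+20 = 123
n=4,m=6: res = 123+24 = 147
n=4,m=7: res = 147+28 = 175
n=5,m=3: res = 175+15 = 190
n=5,m=4: res = 190+20 = 210
n=5,m=5: res = 210+25 = 235
n=5,m=6: res = 235+30 = 265
n=5,m=7: res = 265+35 = 300
n=6,m=3: res = 300+18 = 318
n=6,m=4: res = 318+24 = 342
n=6,m=5: res = 342+30 = 372
n=6,m=6: res = 372+36 = 408
n=6,m=7: res = 408+42 = 450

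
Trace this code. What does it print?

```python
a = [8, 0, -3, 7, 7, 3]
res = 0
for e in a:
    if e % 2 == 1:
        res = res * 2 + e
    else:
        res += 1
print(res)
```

e=8: not odd, res = 0+1 = 1
e=0: not odd, res = 1+1 = 2
e=-3: odd, res = 2*2+(-3) = 1
e=7: odd, res = 1*2+7 = 9
e=7: odd, res = 9*2+7 = 25
e=3: odd, res = 25*2+3 = 53

53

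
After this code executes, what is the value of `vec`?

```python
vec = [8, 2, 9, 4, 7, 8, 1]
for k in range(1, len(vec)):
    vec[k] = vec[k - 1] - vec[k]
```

k=1: vec[1] = 8-2 = 6 → [8, 6, 9, 4, 7, 8, 1]
k=2: vec[2] = 6-9 = -3 → [8, 6, -3, 4, 7, 8, 1]
k=3: vec[3] = (-3)-4 = -7 → [8, 6, -3, -7, 7, 8, 1]
k=4: vec[4] = (-7)-7 = -14 → [8, 6, -3, -7, -14, 8, 1]
k=5: vec[5] = (-14)-8 = -22 → [8, 6, -3, -7, -14, -22, 1]
k=6: vec[6] = (-22)-1 = -23 → [8, 6, -3, -7, -14, -22, -23]

[8, 6, -3, -7, -14, -22, -23]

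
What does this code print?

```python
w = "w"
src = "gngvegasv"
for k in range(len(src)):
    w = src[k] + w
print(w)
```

vsagevgngw

k=0: prepend 'g' → 'gw'
k=1: prepend 'n' → 'ngw'
k=2: prepend 'g' → 'gngw'
k=3: prepend 'v' → 'vgngw'
k=4: prepend 'e' → 'evgngw'
k=5: prepend 'g' → 'gevgngw'
k=6: prepend 'a' → 'agevgngw'
k=7: prepend 's' → 'sagevgngw'
k=8: prepend 'v' → 'vsagevgngw'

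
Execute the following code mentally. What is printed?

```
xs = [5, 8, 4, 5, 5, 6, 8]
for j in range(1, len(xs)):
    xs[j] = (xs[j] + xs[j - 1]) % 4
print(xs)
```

j=1: xs[1] = (8+5)%4 = 1 → [5, 1, 4, 5, 5, 6, 8]
j=2: xs[2] = (4+1)%4 = 1 → [5, 1, 1, 5, 5, 6, 8]
j=3: xs[3] = (5+1)%4 = 2 → [5, 1, 1, 2, 5, 6, 8]
j=4: xs[4] = (5+2)%4 = 3 → [5, 1, 1, 2, 3, 6, 8]
j=5: xs[5] = (6+3)%4 = 1 → [5, 1, 1, 2, 3, 1, 8]
j=6: xs[6] = (8+1)%4 = 1 → [5, 1, 1, 2, 3, 1, 1]

[5, 1, 1, 2, 3, 1, 1]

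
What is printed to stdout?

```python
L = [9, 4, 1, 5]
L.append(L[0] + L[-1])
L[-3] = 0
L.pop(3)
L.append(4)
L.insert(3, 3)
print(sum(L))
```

append L[0]+L[-1] = 9+5 = 14 → [9, 4, 1, 5, 14]
L[-3] = 0 → [9, 4, 0, 5, 14]
pop(3) removes 5 → [9, 4, 0, 14]
append 4 → [9, 4, 0, 14, 4]
insert 3 at 3 → [9, 4, 0, 3, 14, 4]
sum = 34

34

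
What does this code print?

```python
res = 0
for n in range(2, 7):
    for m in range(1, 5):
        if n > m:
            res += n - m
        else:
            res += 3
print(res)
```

52

n=2,m=1: 2>1, res = 0+1 = 1
n=2,m=2: not 2>2, res = 1+3 = 4
n=2,m=3: not 2>3, res = 4+3 = 7
n=2,m=4: not 2>4, res = 7+3 = 10
n=3,m=1: 3>1, res = 10+2 = 12
n=3,m=2: 3>2, res = 12+1 = 13
n=3,m=3: not 3>3, res = 13+3 = 16
n=3,m=4: not 3>4, res = 16+3 = 19
n=4,m=1: 4>1, res = 19+3 = 22
n=4,m=2: 4>2, res = 22+2 = 24
n=4,m=3: 4>3, res = 24+1 = 25
n=4,m=4: not 4>4, res = 25+3 = 28
n=5,m=1: 5>1, res = 28+4 = 32
n=5,m=2: 5>2, res = 32+3 = 35
n=5,m=3: 5>3, res = 35+2 = 37
n=5,m=4: 5>4, res = 37+1 = 38
n=6,m=1: 6>1, res = 38+5 = 43
n=6,m=2: 6>2, res = 43+4 = 47
n=6,m=3: 6>3, res = 47+3 = 50
n=6,m=4: 6>4, res = 50+2 = 52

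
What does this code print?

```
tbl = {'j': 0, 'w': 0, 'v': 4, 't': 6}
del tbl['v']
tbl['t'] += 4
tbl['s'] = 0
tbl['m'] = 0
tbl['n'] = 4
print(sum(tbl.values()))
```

14

del 'v' → {'j': 0, 'w': 0, 't': 6}
tbl['t'] = 6+4 = 10 → {'j': 0, 'w': 0, 't': 10}
tbl['s'] = 0 → {'j': 0, 'w': 0, 't': 10, 's': 0}
tbl['m'] = 0 → {'j': 0, 'w': 0, 't': 10, 's': 0, 'm': 0}
tbl['n'] = 4 → {'j': 0, 'w': 0, 't': 10, 's': 0, 'm': 0, 'n': 4}
sum of values = 14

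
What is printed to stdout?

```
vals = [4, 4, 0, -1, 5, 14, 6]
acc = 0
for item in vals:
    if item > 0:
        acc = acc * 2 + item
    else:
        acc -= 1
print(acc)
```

item=4: >0, acc = 0*2+4 = 4
item=4: >0, acc = 4*2+4 = 12
item=0: not >0, acc = 12-1 = 11
item=-1: not >0, acc = 11-1 = 10
item=5: >0, acc = 10*2+5 = 25
item=14: >0, acc = 25*2+14 = 64
item=6: >0, acc = 64*2+6 = 134

134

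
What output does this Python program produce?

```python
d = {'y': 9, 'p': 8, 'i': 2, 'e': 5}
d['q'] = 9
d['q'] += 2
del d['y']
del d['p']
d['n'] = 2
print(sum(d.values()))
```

20

d['q'] = 9 → {'y': 9, 'p': 8, 'i': 2, 'e': 5, 'q': 9}
d['q'] = 9+2 = 11 → {'y': 9, 'p': 8, 'i': 2, 'e': 5, 'q': 11}
del 'y' → {'p': 8, 'i': 2, 'e': 5, 'q': 11}
del 'p' → {'i': 2, 'e': 5, 'q': 11}
d['n'] = 2 → {'i': 2, 'e': 5, 'q': 11, 'n': 2}
sum of values = 20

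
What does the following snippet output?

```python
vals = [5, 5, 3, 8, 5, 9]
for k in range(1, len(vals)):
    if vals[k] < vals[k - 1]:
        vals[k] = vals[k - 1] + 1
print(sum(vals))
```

k=1: 5>=5, unchanged → [5, 5, 3, 8, 5, 9]
k=2: 3<5, vals[2] = 5+1 = 6 → [5, 5, 6, 8, 5, 9]
k=3: 8>=6, unchanged → [5, 5, 6, 8, 5, 9]
k=4: 5<8, vals[4] = 8+1 = 9 → [5, 5, 6, 8, 9, 9]
k=5: 9>=9, unchanged → [5, 5, 6, 8, 9, 9]
sum = 42

42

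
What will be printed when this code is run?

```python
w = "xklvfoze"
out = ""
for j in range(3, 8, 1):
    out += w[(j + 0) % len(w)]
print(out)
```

vfoze

j=3: add w[3]='v' → 'v'
j=4: add w[4]='f' → 'vf'
j=5: add w[5]='o' → 'vfo'
j=6: add w[6]='z' → 'vfoz'
j=7: add w[7]='e' → 'vfoze'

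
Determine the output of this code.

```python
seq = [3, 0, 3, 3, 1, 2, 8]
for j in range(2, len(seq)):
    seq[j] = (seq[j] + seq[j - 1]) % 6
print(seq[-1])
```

j=2: seq[2] = (3+0)%6 = 3 → [3, 0, 3, 3, 1, 2, 8]
j=3: seq[3] = (3+3)%6 = 0 → [3, 0, 3, 0, 1, 2, 8]
j=4: seq[4] = (1+0)%6 = 1 → [3, 0, 3, 0, 1, 2, 8]
j=5: seq[5] = (2+1)%6 = 3 → [3, 0, 3, 0, 1, 3, 8]
j=6: seq[6] = (8+3)%6 = 5 → [3, 0, 3, 0, 1, 3, 5]

5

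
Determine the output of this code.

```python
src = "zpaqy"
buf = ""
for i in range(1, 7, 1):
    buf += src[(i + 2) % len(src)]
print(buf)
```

qyzpaq

i=1: add src[3]='q' → 'q'
i=2: add src[4]='y' → 'qy'
i=3: add src[0]='z' → 'qyz'
i=4: add src[1]='p' → 'qyzp'
i=5: add src[2]='a' → 'qyzpa'
i=6: add src[3]='q' → 'qyzpaq'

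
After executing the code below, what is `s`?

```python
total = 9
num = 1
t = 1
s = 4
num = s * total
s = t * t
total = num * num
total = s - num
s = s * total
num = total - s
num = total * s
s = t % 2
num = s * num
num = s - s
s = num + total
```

-35

num = 4*9 = 36
s = 1*1 = 1
total = 36*36 = 1296
total = 1-36 = -35
s = 1*(-35) = -35
num = (-35)-(-35) = 0
num = (-35)*(-35) = 1225
s = 1%2 = 1
num = 1*1225 = 1225
num = 1-1 = 0
s = 0+(-35) = -35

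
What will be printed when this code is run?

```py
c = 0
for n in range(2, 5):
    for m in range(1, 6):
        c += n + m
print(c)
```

90

n=2,m=1: c = 0+3 = 3
n=2,m=2: c = 3+4 = 7
n=2,m=3: c = 7+5 = 12
n=2,m=4: c = 12+6 = 18
n=2,m=5: c = 18+7 = 25
n=3,m=1: c = 25+4 = 29
n=3,m=2: c = 29+5 = 34
n=3,m=3: c = 34+6 = 40
n=3,m=4: c = 40+7 = 47
n=3,m=5: c = 47+8 = 55
n=4,m=1: c = 55+5 = 60
n=4,m=2: c = 60+6 = 66
n=4,m=3: c = 66+7 = 73
n=4,m=4: c = 73+8 = 81
n=4,m=5: c = 81+9 = 90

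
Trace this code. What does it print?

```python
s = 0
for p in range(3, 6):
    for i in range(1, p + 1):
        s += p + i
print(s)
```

p=3,i=1: s = 0+4 = 4
p=3,i=2: s = 4+5 = 9
p=3,i=3: s = 9+6 = 15
p=4,i=1: s = 15+5 = 20
p=4,i=2: s = 20+6 = 26
p=4,i=3: s = 26+7 = 33
p=4,i=4: s = 33+8 = 41
p=5,i=1: s = 41+6 = 47
p=5,i=2: s = 47+7 = 54
p=5,i=3: s = 54+8 = 62
p=5,i=4: s = 62+9 = 71
p=5,i=5: s = 71+10 = 81

81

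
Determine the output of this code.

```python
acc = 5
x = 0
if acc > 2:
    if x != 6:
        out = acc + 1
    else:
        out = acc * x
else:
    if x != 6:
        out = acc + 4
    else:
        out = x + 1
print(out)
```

6

acc=5, x=0
acc > 2 is True; x != 6 is True
→ out = acc + 1 = 6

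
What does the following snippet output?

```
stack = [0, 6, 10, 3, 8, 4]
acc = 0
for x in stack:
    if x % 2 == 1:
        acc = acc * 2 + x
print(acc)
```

x=0: not odd
x=6: not odd
x=10: not odd
x=3: odd, acc = 0*2+3 = 3
x=8: not odd
x=4: not odd

3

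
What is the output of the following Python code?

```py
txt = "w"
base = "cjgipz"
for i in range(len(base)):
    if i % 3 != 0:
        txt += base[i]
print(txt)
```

wjgpz

i=0: skip
i=1: add 'j' → 'wj'
i=2: add 'g' → 'wjg'
i=3: skip
i=4: add 'p' → 'wjgp'
i=5: add 'z' → 'wjgpz'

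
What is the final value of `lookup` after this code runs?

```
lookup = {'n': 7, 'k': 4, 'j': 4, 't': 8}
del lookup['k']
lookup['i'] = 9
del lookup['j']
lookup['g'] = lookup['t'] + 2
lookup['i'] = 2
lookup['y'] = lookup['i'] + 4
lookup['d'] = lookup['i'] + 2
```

del 'k' → {'n': 7, 'j': 4, 't': 8}
lookup['i'] = 9 → {'n': 7, 'j': 4, 't': 8, 'i': 9}
del 'j' → {'n': 7, 't': 8, 'i': 9}
lookup['g'] = lookup['t']+2 = 10 → {'n': 7, 't': 8, 'i': 9, 'g': 10}
lookup['i'] = 2 → {'n': 7, 't': 8, 'i': 2, 'g': 10}
lookup['y'] = lookup['i']+4 = 6 → {'n': 7, 't': 8, 'i': 2, 'g': 10, 'y': 6}
lookup['d'] = lookup['i']+2 = 4 → {'n': 7, 't': 8, 'i': 2, 'g': 10, 'y': 6, 'd': 4}

{'n': 7, 't': 8, 'i': 2, 'g': 10, 'y': 6, 'd': 4}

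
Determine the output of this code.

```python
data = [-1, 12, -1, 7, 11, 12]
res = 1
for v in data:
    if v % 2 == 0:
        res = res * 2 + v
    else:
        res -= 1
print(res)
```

30

v=-1: not even, res = 1-1 = 0
v=12: even, res = 0*2+12 = 12
v=-1: not even, res = 12-1 = 11
v=7: not even, res = 11-1 = 10
v=11: not even, res = 10-1 = 9
v=12: even, res = 9*2+12 = 30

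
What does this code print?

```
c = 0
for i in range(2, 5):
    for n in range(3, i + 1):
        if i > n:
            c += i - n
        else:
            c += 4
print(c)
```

9

i=3,n=3: not 3>3, c = 0+4 = 4
i=4,n=3: 4>3, c = 4+1 = 5
i=4,n=4: not 4>4, c = 5+4 = 9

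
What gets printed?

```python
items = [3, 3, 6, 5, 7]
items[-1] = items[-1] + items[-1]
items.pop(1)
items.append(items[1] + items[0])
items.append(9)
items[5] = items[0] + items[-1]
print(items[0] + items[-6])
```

6

items[-1] = items[-1]+items[-1] = 7+7 = 14 → [3, 3, 6, 5, 14]
pop(1) removes 3 → [3, 6, 5, 14]
append items[1]+items[0] = 6+3 = 9 → [3, 6, 5, 14, 9]
append 9 → [3, 6, 5, 14, 9, 9]
items[5] = items[0]+items[-1] = 3+9 = 12 → [3, 6, 5, 14, 9, 12]
items[0]+items[-6] = 3+3 = 6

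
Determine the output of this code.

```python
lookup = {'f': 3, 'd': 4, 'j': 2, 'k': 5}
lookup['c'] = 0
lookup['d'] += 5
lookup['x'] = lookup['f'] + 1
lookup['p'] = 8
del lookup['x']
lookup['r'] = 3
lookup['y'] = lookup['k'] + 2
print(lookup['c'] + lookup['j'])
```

lookup['c'] = 0 → {'f': 3, 'd': 4, 'j': 2, 'k': 5, 'c': 0}
lookup['d'] = 4+5 = 9 → {'f': 3, 'd': 9, 'j': 2, 'k': 5, 'c': 0}
lookup['x'] = lookup['f']+1 = 4 → {'f': 3, 'd': 9, 'j': 2, 'k': 5, 'c': 0, 'x': 4}
lookup['p'] = 8 → {'f': 3, 'd': 9, 'j': 2, 'k': 5, 'c': 0, 'x': 4, 'p': 8}
del 'x' → {'f': 3, 'd': 9, 'j': 2, 'k': 5, 'c': 0, 'p': 8}
lookup['r'] = 3 → {'f': 3, 'd': 9, 'j': 2, 'k': 5, 'c': 0, 'p': 8, 'r': 3}
lookup['y'] = lookup['k']+2 = 7 → {'f': 3, 'd': 9, 'j': 2, 'k': 5, 'c': 0, 'p': 8, 'r': 3, 'y': 7}
lookup['c']+lookup['j'] = 0+2 = 2

2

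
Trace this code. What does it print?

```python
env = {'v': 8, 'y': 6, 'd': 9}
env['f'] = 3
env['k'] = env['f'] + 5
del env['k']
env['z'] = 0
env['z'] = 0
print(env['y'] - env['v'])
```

env['f'] = 3 → {'v': 8, 'y': 6, 'd': 9, 'f': 3}
env['k'] = env['f']+5 = 8 → {'v': 8, 'y': 6, 'd': 9, 'f': 3, 'k': 8}
del 'k' → {'v': 8, 'y': 6, 'd': 9, 'f': 3}
env['z'] = 0 → {'v': 8, 'y': 6, 'd': 9, 'f': 3, 'z': 0}
env['z'] = 0 → {'v': 8, 'y': 6, 'd': 9, 'f': 3, 'z': 0}
env['y']-env['v'] = 6-8 = -2

-2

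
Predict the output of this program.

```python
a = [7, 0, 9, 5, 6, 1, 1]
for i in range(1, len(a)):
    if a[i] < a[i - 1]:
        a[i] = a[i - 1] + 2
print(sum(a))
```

i=1: 0<7, a[1] = 7+2 = 9 → [7, 9, 9, 5, 6, 1, 1]
i=2: 9>=9, unchanged → [7, 9, 9, 5, 6, 1, 1]
i=3: 5<9, a[3] = 9+2 = 11 → [7, 9, 9, 11, 6, 1, 1]
i=4: 6<11, a[4] = 11+2 = 13 → [7, 9, 9, 11, 13, 1, 1]
i=5: 1<13, a[5] = 13+2 = 15 → [7, 9, 9, 11, 13, 15, 1]
i=6: 1<15, a[6] = 15+2 = 17 → [7, 9, 9, 11, 13, 15, 17]
sum = 81

81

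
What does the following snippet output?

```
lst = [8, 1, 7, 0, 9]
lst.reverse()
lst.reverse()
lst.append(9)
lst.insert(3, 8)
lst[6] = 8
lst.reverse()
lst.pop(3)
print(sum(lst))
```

33

reverse → [9, 0, 7, 1, 8]
reverse → [8, 1, 7, 0, 9]
append 9 → [8, 1, 7, 0, 9, 9]
insert 8 at 3 → [8, 1, 7, 8, 0, 9, 9]
lst[6] = 8 → [8, 1, 7, 8, 0, 9, 8]
reverse → [8, 9, 0, 8, 7, 1, 8]
pop(3) removes 8 → [8, 9, 0, 7, 1, 8]
sum = 33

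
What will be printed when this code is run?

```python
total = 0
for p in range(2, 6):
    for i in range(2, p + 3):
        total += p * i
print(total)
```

p=2,i=2: total = 0+4 = 4
p=2,i=3: total = 4+6 = 10
p=2,i=4: total = 10+8 = 18
p=3,i=2: total = 18+6 = 24
p=3,i=3: total = 24+9 = 33
p=3,i=4: total = 33+12 = 45
p=3,i=5: total = 45+15 = 60
p=4,i=2: total = 60+8 = 68
p=4,i=3: total = 68+12 = 80
p=4,i=4: total = 80+16 = 96
p=4,i=5: total = 96+20 = 116
p=4,i=6: total = 116+24 = 140
p=5,i=2: total = 140+10 = 150
p=5,i=3: total = 150+15 = 165
p=5,i=4: total = 165+20 = 185
p=5,i=5: total = 185+25 = 210
p=5,i=6: total = 210+30 = 240
p=5,i=7: total = 240+35 = 275

275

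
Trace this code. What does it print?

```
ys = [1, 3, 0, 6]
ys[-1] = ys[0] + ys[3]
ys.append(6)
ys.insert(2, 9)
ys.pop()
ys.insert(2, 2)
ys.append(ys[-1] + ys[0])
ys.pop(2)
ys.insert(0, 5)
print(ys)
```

[5, 1, 3, 9, 0, 7, 8]

ys[-1] = ys[0]+ys[3] = 1+6 = 7 → [1, 3, 0, 7]
append 6 → [1, 3, 0, 7, 6]
insert 9 at 2 → [1, 3, 9, 0, 7, 6]
pop() removes 6 → [1, 3, 9, 0, 7]
insert 2 at 2 → [1, 3, 2, 9, 0, 7]
append ys[-1]+ys[0] = 7+1 = 8 → [1, 3, 2, 9, 0, 7, 8]
pop(2) removes 2 → [1, 3, 9, 0, 7, 8]
insert 5 at 0 → [5, 1, 3, 9, 0, 7, 8]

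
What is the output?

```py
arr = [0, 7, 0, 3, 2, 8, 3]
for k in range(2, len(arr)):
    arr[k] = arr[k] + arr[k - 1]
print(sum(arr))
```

79

k=2: arr[2] = 0+7 = 7 → [0, 7, 7, 3, 2, 8, 3]
k=3: arr[3] = 3+7 = 10 → [0, 7, 7, 10, 2, 8, 3]
k=4: arr[4] = 2+10 = 12 → [0, 7, 7, 10, 12, 8, 3]
k=5: arr[5] = 8+12 = 20 → [0, 7, 7, 10, 12, 20, 3]
k=6: arr[6] = 3+20 = 23 → [0, 7, 7, 10, 12, 20, 23]
sum = 79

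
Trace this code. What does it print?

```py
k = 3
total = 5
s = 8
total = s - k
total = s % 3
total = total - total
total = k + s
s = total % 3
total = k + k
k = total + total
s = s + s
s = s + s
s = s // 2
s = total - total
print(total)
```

total = 8-3 = 5
total = 8%3 = 2
total = 2-2 = 0
total = 3+8 = 11
s = 11%3 = 2
total = 3+3 = 6
k = 6+6 = 12
s = 2+2 = 4
s = 4+4 = 8
s = 8//2 = 4
s = 6-6 = 0

6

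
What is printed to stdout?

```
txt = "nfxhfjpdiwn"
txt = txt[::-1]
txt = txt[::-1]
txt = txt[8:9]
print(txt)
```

i

reverse → 'nwidpjfhxfn'
reverse → 'nfxhfjpdiwn'
slice [8:9] → 'i'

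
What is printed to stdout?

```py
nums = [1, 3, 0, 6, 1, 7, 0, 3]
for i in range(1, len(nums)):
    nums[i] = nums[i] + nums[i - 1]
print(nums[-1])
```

21

i=1: nums[1] = 3+1 = 4 → [1, 4, 0, 6, 1, 7, 0, 3]
i=2: nums[2] = 0+4 = 4 → [1, 4, 4, 6, 1, 7, 0, 3]
i=3: nums[3] = 6+4 = 10 → [1, 4, 4, 10, 1, 7, 0, 3]
i=4: nums[4] = 1+10 = 11 → [1, 4, 4, 10, 11, 7, 0, 3]
i=5: nums[5] = 7+11 = 18 → [1, 4, 4, 10, 11, 18, 0, 3]
i=6: nums[6] = 0+18 = 18 → [1, 4, 4, 10, 11, 18, 18, 3]
i=7: nums[7] = 3+18 = 21 → [1, 4, 4, 10, 11, 18, 18, 21]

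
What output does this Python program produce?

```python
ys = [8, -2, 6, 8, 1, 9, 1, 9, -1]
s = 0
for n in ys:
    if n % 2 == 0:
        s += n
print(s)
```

n=8: even, s = 0+8 = 8
n=-2: even, s = 8+(-2) = 6
n=6: even, s = 6+6 = 12
n=8: even, s = 12+8 = 20
n=1: not even
n=9: not even
n=1: not even
n=9: not even
n=-1: not even

20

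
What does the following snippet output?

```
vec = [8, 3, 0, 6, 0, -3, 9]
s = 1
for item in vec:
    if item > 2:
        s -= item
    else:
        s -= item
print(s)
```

item=8: >2, s = 1-8 = -7
item=3: >2, s = (-7)-3 = -10
item=0: not >2, s = (-10)-0 = -10
item=6: >2, s = (-10)-6 = -16
item=0: not >2, s = (-16)-0 = -16
item=-3: not >2, s = (-16)-(-3) = -13
item=9: >2, s = (-13)-9 = -22

-22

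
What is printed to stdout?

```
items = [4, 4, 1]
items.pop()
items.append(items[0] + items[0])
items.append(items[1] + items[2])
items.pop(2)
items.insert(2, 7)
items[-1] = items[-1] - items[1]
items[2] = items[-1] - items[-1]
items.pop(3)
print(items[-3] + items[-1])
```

pop() removes 1 → [4, 4]
append items[0]+items[0] = 4+4 = 8 → [4, 4, 8]
append items[1]+items[2] = 4+8 = 12 → [4, 4, 8, 12]
pop(2) removes 8 → [4, 4, 12]
insert 7 at 2 → [4, 4, 7, 12]
items[-1] = items[-1]-items[1] = 12-4 = 8 → [4, 4, 7, 8]
items[2] = items[-1]-items[-1] = 8-8 = 0 → [4, 4, 0, 8]
pop(3) removes 8 → [4, 4, 0]
items[-3]+items[-1] = 4+0 = 4

4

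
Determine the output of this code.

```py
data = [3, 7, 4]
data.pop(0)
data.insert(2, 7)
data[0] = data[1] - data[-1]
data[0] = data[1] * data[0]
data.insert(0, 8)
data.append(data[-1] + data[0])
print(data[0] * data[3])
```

56

pop(0) removes 3 → [7, 4]
insert 7 at 2 → [7, 4, 7]
data[0] = data[1]-data[-1] = 4-7 = -3 → [-3, 4, 7]
data[0] = data[1]*data[0] = 4*(-3) = -12 → [-12, 4, 7]
insert 8 at 0 → [8, -12, 4, 7]
append data[-1]+data[0] = 7+8 = 15 → [8, -12, 4, 7, 15]
data[0]*data[3] = 8*7 = 56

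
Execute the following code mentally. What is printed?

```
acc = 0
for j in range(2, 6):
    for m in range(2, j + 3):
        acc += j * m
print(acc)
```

j=2,m=2: acc = 0+4 = 4
j=2,m=3: acc = 4+6 = 10
j=2,m=4: acc = 10+8 = 18
j=3,m=2: acc = 18+6 = 24
j=3,m=3: acc = 24+9 = 33
j=3,m=4: acc = 33+12 = 45
j=3,m=5: acc = 45+15 = 60
j=4,m=2: acc = 60+8 = 68
j=4,m=3: acc = 68+12 = 80
j=4,m=4: acc = 80+16 = 96
j=4,m=5: acc = 96+20 = 116
j=4,m=6: acc = 116+24 = 140
j=5,m=2: acc = 140+10 = 150
j=5,m=3: acc = 150+15 = 165
j=5,m=4: acc = 165+20 = 185
j=5,m=5: acc = 185+25 = 210
j=5,m=6: acc = 210+30 = 240
j=5,m=7: acc = 240+35 = 275

275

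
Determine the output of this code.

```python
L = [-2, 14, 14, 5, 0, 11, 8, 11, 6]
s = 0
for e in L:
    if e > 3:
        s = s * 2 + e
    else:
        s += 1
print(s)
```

e=-2: not >3, s = 0+1 = 1
e=14: >3, s = 1*2+14 = 16
e=14: >3, s = 16*2+14 = 46
e=5: >3, s = 46*2+5 = 97
e=0: not >3, s = 97+1 = 98
e=11: >3, s = 98*2+11 = 207
e=8: >3, s = 207*2+8 = 422
e=11: >3, s = 422*2+11 = 855
e=6: >3, s = 855*2+6 = 1716

1716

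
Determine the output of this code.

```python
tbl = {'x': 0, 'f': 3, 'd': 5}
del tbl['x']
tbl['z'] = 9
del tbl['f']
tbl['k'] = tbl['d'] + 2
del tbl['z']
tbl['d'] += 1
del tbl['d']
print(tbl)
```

{'k': 7}

del 'x' → {'f': 3, 'd': 5}
tbl['z'] = 9 → {'f': 3, 'd': 5, 'z': 9}
del 'f' → {'d': 5, 'z': 9}
tbl['k'] = tbl['d']+2 = 7 → {'d': 5, 'z': 9, 'k': 7}
del 'z' → {'d': 5, 'k': 7}
tbl['d'] = 5+1 = 6 → {'d': 6, 'k': 7}
del 'd' → {'k': 7}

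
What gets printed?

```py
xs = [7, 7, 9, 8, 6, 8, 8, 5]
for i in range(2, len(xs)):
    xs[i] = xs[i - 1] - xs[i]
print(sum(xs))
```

-107

i=2: xs[2] = 7-9 = -2 → [7, 7, -2, 8, 6, 8, 8, 5]
i=3: xs[3] = (-2)-8 = -10 → [7, 7, -2, -10, 6, 8, 8, 5]
i=4: xs[4] = (-10)-6 = -16 → [7, 7, -2, -10, -16, 8, 8, 5]
i=5: xs[5] = (-16)-8 = -24 → [7, 7, -2, -10, -16, -24, 8, 5]
i=6: xs[6] = (-24)-8 = -32 → [7, 7, -2, -10, -16, -24, -32, 5]
i=7: xs[7] = (-32)-5 = -37 → [7, 7, -2, -10, -16, -24, -32, -37]
sum = -107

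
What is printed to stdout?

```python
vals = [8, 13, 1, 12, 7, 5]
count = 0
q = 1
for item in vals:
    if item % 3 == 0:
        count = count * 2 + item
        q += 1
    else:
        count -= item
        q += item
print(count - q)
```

-80

item=8: not %3==0, count = 0-8 = -8; q=9
item=13: not %3==0, count = (-8)-13 = -21; q=22
item=1: not %3==0, count = (-21)-1 = -22; q=23
item=12: %3==0, count = (-22)*2+12 = -32; q=24
item=7: not %3==0, count = (-32)-7 = -39; q=31
item=5: not %3==0, count = (-39)-5 = -44; q=36
count-q = (-44)-36 = -80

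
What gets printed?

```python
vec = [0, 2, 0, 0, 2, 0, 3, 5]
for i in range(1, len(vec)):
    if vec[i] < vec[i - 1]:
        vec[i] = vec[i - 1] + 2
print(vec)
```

i=1: 2>=0, unchanged → [0, 2, 0, 0, 2, 0, 3, 5]
i=2: 0<2, vec[2] = 2+2 = 4 → [0, 2, 4, 0, 2, 0, 3, 5]
i=3: 0<4, vec[3] = 4+2 = 6 → [0, 2, 4, 6, 2, 0, 3, 5]
i=4: 2<6, vec[4] = 6+2 = 8 → [0, 2, 4, 6, 8, 0, 3, 5]
i=5: 0<8, vec[5] = 8+2 = 10 → [0, 2, 4, 6, 8, 10, 3, 5]
i=6: 3<10, vec[6] = 10+2 = 12 → [0, 2, 4, 6, 8, 10, 12, 5]
i=7: 5<12, vec[7] = 12+2 = 14 → [0, 2, 4, 6, 8, 10, 12, 14]

[0, 2, 4, 6, 8, 10, 12, 14]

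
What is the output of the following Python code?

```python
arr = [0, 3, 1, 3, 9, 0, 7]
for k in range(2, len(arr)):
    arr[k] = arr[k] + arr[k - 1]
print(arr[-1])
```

23

k=2: arr[2] = 1+3 = 4 → [0, 3, 4, 3, 9, 0, 7]
k=3: arr[3] = 3+4 = 7 → [0, 3, 4, 7, 9, 0, 7]
k=4: arr[4] = 9+7 = 16 → [0, 3, 4, 7, 16, 0, 7]
k=5: arr[5] = 0+16 = 16 → [0, 3, 4, 7, 16, 16, 7]
k=6: arr[6] = 7+16 = 23 → [0, 3, 4, 7, 16, 16, 23]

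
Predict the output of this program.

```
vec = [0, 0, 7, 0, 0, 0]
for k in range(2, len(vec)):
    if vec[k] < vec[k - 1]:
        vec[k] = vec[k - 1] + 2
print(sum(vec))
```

k=2: 7>=0, unchanged → [0, 0, 7, 0, 0, 0]
k=3: 0<7, vec[3] = 7+2 = 9 → [0, 0, 7, 9, 0, 0]
k=4: 0<9, vec[4] = 9+2 = 11 → [0, 0, 7, 9, 11, 0]
k=5: 0<11, vec[5] = 11+2 = 13 → [0, 0, 7, 9, 11, 13]
sum = 40

40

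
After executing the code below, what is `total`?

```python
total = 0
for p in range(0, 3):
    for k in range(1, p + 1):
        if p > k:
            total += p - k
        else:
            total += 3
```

7

p=1,k=1: not 1>1, total = 0+3 = 3
p=2,k=1: 2>1, total = 3+1 = 4
p=2,k=2: not 2>2, total = 4+3 = 7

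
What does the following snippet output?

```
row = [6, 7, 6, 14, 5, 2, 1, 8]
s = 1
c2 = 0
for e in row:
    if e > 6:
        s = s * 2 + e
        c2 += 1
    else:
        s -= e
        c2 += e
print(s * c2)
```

-368

e=6: not >6, s = 1-6 = -5; c2=6
e=7: >6, s = (-5)*2+7 = -3; c2=7
e=6: not >6, s = (-3)-6 = -9; c2=13
e=14: >6, s = (-9)*2+14 = -4; c2=14
e=5: not >6, s = (-4)-5 = -9; c2=19
e=2: not >6, s = (-9)-2 = -11; c2=21
e=1: not >6, s = (-11)-1 = -12; c2=22
e=8: >6, s = (-12)*2+8 = -16; c2=23
s*c2 = (-16)*23 = -368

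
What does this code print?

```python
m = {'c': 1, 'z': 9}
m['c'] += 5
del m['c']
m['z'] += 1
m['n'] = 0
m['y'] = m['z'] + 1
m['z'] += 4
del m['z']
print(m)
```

{'n': 0, 'y': 11}

m['c'] = 1+5 = 6 → {'c': 6, 'z': 9}
del 'c' → {'z': 9}
m['z'] = 9+1 = 10 → {'z': 10}
m['n'] = 0 → {'z': 10, 'n': 0}
m['y'] = m['z']+1 = 11 → {'z': 10, 'n': 0, 'y': 11}
m['z'] = 10+4 = 14 → {'z': 14, 'n': 0, 'y': 11}
del 'z' → {'n': 0, 'y': 11}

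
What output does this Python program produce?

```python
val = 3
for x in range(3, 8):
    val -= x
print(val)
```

x=3: val = 3-3 = 0
x=4: val = 0-4 = -4
x=5: val = (-4)-5 = -9
x=6: val = (-9)-6 = -15
x=7: val = (-15)-7 = -22

-22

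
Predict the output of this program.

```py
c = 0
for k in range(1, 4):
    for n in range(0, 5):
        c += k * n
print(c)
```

k=1,n=0: c = 0+0 = 0
k=1,n=1: c = 0+1 = 1
k=1,n=2: c = 1+2 = 3
k=1,n=3: c = 3+3 = 6
k=1,n=4: c = 6+4 = 10
k=2,n=0: c = 10+0 = 10
k=2,n=1: c = 10+2 = 12
k=2,n=2: c = 12+4 = 16
k=2,n=3: c = 16+6 = 22
k=2,n=4: c = 22+8 = 30
k=3,n=0: c = 30+0 = 30
k=3,n=1: c = 30+3 = 33
k=3,n=2: c = 33+6 = 39
k=3,n=3: c = 39+9 = 48
k=3,n=4: c = 48+12 = 60

60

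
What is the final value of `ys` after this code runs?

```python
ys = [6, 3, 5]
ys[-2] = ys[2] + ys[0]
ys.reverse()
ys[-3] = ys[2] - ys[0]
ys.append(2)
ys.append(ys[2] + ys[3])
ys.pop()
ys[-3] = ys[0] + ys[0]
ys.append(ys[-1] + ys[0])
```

[1, 2, 6, 2, 3]

ys[-2] = ys[2]+ys[0] = 5+6 = 11 → [6, 11, 5]
reverse → [5, 11, 6]
ys[-3] = ys[2]-ys[0] = 6-5 = 1 → [1, 11, 6]
append 2 → [1, 11, 6, 2]
append ys[2]+ys[3] = 6+2 = 8 → [1, 11, 6, 2, 8]
pop() removes 8 → [1, 11, 6, 2]
ys[-3] = ys[0]+ys[0] = 1+1 = 2 → [1, 2, 6, 2]
append ys[-1]+ys[0] = 2+1 = 3 → [1, 2, 6, 2, 3]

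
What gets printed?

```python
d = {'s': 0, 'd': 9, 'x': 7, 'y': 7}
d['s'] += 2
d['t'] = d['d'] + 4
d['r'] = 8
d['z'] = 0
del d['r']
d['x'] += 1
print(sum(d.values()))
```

d['s'] = 0+2 = 2 → {'s': 2, 'd': 9, 'x': 7, 'y': 7}
d['t'] = d['d']+4 = 13 → {'s': 2, 'd': 9, 'x': 7, 'y': 7, 't': 13}
d['r'] = 8 → {'s': 2, 'd': 9, 'x': 7, 'y': 7, 't': 13, 'r': 8}
d['z'] = 0 → {'s': 2, 'd': 9, 'x': 7, 'y': 7, 't': 13, 'r': 8, 'z': 0}
del 'r' → {'s': 2, 'd': 9, 'x': 7, 'y': 7, 't': 13, 'z': 0}
d['x'] = 7+1 = 8 → {'s': 2, 'd': 9, 'x': 8, 'y': 7, 't': 13, 'z': 0}
sum of values = 39

39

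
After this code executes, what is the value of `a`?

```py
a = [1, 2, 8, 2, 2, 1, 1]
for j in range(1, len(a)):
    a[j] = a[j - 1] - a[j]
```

[1, -1, -9, -11, -13, -14, -15]

j=1: a[1] = 1-2 = -1 → [1, -1, 8, 2, 2, 1, 1]
j=2: a[2] = (-1)-8 = -9 → [1, -1, -9, 2, 2, 1, 1]
j=3: a[3] = (-9)-2 = -11 → [1, -1, -9, -11, 2, 1, 1]
j=4: a[4] = (-11)-2 = -13 → [1, -1, -9, -11, -13, 1, 1]
j=5: a[5] = (-13)-1 = -14 → [1, -1, -9, -11, -13, -14, 1]
j=6: a[6] = (-14)-1 = -15 → [1, -1, -9, -11, -13, -14, -15]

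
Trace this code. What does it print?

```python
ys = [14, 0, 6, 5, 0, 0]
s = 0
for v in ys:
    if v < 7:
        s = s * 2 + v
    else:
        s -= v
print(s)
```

v=14: not <7, s = 0-14 = -14
v=0: <7, s = (-14)*2+0 = -28
v=6: <7, s = (-28)*2+6 = -50
v=5: <7, s = (-50)*2+5 = -95
v=0: <7, s = (-95)*2+0 = -190
v=0: <7, s = (-190)*2+0 = -380

-380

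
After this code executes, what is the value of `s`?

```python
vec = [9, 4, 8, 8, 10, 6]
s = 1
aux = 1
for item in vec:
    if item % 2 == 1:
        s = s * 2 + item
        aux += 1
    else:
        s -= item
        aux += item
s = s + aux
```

item=9: odd, s = 1*2+9 = 11; aux=2
item=4: not odd, s = 11-4 = 7; aux=6
item=8: not odd, s = 7-8 = -1; aux=14
item=8: not odd, s = (-1)-8 = -9; aux=22
item=10: not odd, s = (-9)-10 = -19; aux=32
item=6: not odd, s = (-19)-6 = -25; aux=38
s+aux = (-25)+38 = 13

13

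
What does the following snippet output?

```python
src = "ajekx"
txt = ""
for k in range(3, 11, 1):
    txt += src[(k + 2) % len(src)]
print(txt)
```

ajekxaje

k=3: add src[0]='a' → 'a'
k=4: add src[1]='j' → 'aj'
k=5: add src[2]='e' → 'aje'
k=6: add src[3]='k' → 'ajek'
k=7: add src[4]='x' → 'ajekx'
k=8: add src[0]='a' → 'ajekxa'
k=9: add src[1]='j' → 'ajekxaj'
k=10: add src[2]='e' → 'ajekxaje'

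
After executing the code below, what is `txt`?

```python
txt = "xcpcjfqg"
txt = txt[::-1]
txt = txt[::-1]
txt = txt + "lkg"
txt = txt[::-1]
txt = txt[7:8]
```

'c'

reverse → 'gqfjcpcx'
reverse → 'xcpcjfqg'
+ 'lkg' → 'xcpcjfqglkg'
reverse → 'gklgqfjcpcx'
slice [7:8] → 'c'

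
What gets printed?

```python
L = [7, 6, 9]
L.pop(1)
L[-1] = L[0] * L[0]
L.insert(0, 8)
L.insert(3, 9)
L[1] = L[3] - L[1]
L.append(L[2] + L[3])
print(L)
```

[8, 2, 49, 9, 58]

pop(1) removes 6 → [7, 9]
L[-1] = L[0]*L[0] = 7*7 = 49 → [7, 49]
insert 8 at 0 → [8, 7, 49]
insert 9 at 3 → [8, 7, 49, 9]
L[1] = L[3]-L[1] = 9-7 = 2 → [8, 2, 49, 9]
append L[2]+L[3] = 49+9 = 58 → [8, 2, 49, 9, 58]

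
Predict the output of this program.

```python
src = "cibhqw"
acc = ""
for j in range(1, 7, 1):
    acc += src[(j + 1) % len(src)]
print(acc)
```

bhqwci

j=1: add src[2]='b' → 'b'
j=2: add src[3]='h' → 'bh'
j=3: add src[4]='q' → 'bhq'
j=4: add src[5]='w' → 'bhqw'
j=5: add src[0]='c' → 'bhqwc'
j=6: add src[1]='i' → 'bhqwci'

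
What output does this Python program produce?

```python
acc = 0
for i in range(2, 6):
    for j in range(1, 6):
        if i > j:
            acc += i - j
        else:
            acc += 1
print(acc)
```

30

i=2,j=1: 2>1, acc = 0+1 = 1
i=2,j=2: not 2>2, acc = 1+1 = 2
i=2,j=3: not 2>3, acc = 2+1 = 3
i=2,j=4: not 2>4, acc = 3+1 = 4
i=2,j=5: not 2>5, acc = 4+1 = 5
i=3,j=1: 3>1, acc = 5+2 = 7
i=3,j=2: 3>2, acc = 7+1 = 8
i=3,j=3: not 3>3, acc = 8+1 = 9
i=3,j=4: not 3>4, acc = 9+1 = 10
i=3,j=5: not 3>5, acc = 10+1 = 11
i=4,j=1: 4>1, acc = 11+3 = 14
i=4,j=2: 4>2, acc = 14+2 = 16
i=4,j=3: 4>3, acc = 16+1 = 17
i=4,j=4: not 4>4, acc = 17+1 = 18
i=4,j=5: not 4>5, acc = 18+1 = 19
i=5,j=1: 5>1, acc = 19+4 = 23
i=5,j=2: 5>2, acc = 23+3 = 26
i=5,j=3: 5>3, acc = 26+2 = 28
i=5,j=4: 5>4, acc = 28+1 = 29
i=5,j=5: not 5>5, acc = 29+1 = 30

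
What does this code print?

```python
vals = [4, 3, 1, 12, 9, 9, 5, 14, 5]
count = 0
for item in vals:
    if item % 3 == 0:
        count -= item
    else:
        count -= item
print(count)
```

-62

item=4: not %3==0, count = 0-4 = -4
item=3: %3==0, count = (-4)-3 = -7
item=1: not %3==0, count = (-7)-1 = -8
item=12: %3==0, count = (-8)-12 = -20
item=9: %3==0, count = (-20)-9 = -29
item=9: %3==0, count = (-29)-9 = -38
item=5: not %3==0, count = (-38)-5 = -43
item=14: not %3==0, count = (-43)-14 = -57
item=5: not %3==0, count = (-57)-5 = -62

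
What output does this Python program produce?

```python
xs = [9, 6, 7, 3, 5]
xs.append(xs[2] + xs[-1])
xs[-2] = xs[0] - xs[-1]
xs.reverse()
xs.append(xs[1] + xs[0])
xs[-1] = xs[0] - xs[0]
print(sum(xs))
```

append xs[2]+xs[-1] = 7+5 = 12 → [9, 6, 7, 3, 5, 12]
xs[-2] = xs[0]-xs[-1] = 9-12 = -3 → [9, 6, 7, 3, -3, 12]
reverse → [12, -3, 3, 7, 6, 9]
append xs[1]+xs[0] = (-3)+12 = 9 → [12, -3, 3, 7, 6, 9, 9]
xs[-1] = xs[0]-xs[0] = 12-12 = 0 → [12, -3, 3, 7, 6, 9, 0]
sum = 34

34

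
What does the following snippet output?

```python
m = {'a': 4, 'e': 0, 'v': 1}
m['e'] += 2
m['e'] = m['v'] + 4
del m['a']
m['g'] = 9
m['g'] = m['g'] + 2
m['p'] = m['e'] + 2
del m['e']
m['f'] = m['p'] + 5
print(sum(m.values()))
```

31

m['e'] = 0+2 = 2 → {'a': 4, 'e': 2, 'v': 1}
m['e'] = m['v']+4 = 5 → {'a': 4, 'e': 5, 'v': 1}
del 'a' → {'e': 5, 'v': 1}
m['g'] = 9 → {'e': 5, 'v': 1, 'g': 9}
m['g'] = m['g']+2 = 11 → {'e': 5, 'v': 1, 'g': 11}
m['p'] = m['e']+2 = 7 → {'e': 5, 'v': 1, 'g': 11, 'p': 7}
del 'e' → {'v': 1, 'g': 11, 'p': 7}
m['f'] = m['p']+5 = 12 → {'v': 1, 'g': 11, 'p': 7, 'f': 12}
sum of values = 31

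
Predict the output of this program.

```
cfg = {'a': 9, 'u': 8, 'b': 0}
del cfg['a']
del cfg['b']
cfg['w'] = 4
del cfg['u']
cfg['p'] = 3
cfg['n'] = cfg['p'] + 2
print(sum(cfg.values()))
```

12

del 'a' → {'u': 8, 'b': 0}
del 'b' → {'u': 8}
cfg['w'] = 4 → {'u': 8, 'w': 4}
del 'u' → {'w': 4}
cfg['p'] = 3 → {'w': 4, 'p': 3}
cfg['n'] = cfg['p']+2 = 5 → {'w': 4, 'p': 3, 'n': 5}
sum of values = 12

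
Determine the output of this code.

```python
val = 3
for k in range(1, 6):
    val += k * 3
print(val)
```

48

k=1: val = 3+1*3 = 6
k=2: val = 6+2*3 = 12
k=3: val = 12+3*3 = 21
k=4: val = 21+4*3 = 33
k=5: val = 33+5*3 = 48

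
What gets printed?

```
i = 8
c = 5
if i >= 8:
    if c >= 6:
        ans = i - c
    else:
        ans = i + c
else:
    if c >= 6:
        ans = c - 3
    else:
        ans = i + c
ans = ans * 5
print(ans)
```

i=8, c=5
i >= 8 is True; c >= 6 is False
→ ans = i + c = 13
ans = 13*5 = 65

65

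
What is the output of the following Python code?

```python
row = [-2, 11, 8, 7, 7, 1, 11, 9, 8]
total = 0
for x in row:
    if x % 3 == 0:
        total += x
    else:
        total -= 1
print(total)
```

1

x=-2: not %3==0, total = 0-1 = -1
x=11: not %3==0, total = (-1)-1 = -2
x=8: not %3==0, total = (-2)-1 = -3
x=7: not %3==0, total = (-3)-1 = -4
x=7: not %3==0, total = (-4)-1 = -5
x=1: not %3==0, total = (-5)-1 = -6
x=11: not %3==0, total = (-6)-1 = -7
x=9: %3==0, total = (-7)+9 = 2
x=8: not %3==0, total = 2-1 = 1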